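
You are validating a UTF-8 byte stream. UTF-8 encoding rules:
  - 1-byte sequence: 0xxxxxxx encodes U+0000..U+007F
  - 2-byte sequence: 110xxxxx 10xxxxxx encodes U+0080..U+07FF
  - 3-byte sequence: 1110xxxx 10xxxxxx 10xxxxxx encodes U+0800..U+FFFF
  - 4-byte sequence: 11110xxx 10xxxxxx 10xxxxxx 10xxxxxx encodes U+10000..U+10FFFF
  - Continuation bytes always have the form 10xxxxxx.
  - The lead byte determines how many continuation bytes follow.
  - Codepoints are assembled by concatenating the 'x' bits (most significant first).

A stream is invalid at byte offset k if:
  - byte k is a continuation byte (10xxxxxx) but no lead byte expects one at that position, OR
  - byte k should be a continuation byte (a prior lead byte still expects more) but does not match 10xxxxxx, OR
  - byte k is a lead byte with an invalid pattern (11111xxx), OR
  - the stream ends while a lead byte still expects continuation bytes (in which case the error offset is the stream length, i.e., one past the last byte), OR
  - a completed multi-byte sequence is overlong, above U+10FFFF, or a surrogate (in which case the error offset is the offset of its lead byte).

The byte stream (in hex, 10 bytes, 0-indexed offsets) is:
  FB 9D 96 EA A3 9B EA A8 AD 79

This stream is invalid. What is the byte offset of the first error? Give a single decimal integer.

Byte[0]=FB: INVALID lead byte (not 0xxx/110x/1110/11110)

Answer: 0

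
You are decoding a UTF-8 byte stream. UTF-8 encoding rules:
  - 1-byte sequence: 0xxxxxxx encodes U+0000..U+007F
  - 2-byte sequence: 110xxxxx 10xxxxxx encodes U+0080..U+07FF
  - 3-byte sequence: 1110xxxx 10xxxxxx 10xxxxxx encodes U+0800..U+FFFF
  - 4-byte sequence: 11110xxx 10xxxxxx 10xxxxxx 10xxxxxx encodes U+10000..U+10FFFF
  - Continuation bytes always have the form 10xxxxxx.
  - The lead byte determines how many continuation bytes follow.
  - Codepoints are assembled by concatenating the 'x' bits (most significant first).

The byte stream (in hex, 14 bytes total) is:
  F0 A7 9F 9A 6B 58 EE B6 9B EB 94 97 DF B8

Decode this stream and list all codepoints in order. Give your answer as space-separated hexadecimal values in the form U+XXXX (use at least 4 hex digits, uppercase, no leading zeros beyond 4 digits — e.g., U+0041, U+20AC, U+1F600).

Byte[0]=F0: 4-byte lead, need 3 cont bytes. acc=0x0
Byte[1]=A7: continuation. acc=(acc<<6)|0x27=0x27
Byte[2]=9F: continuation. acc=(acc<<6)|0x1F=0x9DF
Byte[3]=9A: continuation. acc=(acc<<6)|0x1A=0x277DA
Completed: cp=U+277DA (starts at byte 0)
Byte[4]=6B: 1-byte ASCII. cp=U+006B
Byte[5]=58: 1-byte ASCII. cp=U+0058
Byte[6]=EE: 3-byte lead, need 2 cont bytes. acc=0xE
Byte[7]=B6: continuation. acc=(acc<<6)|0x36=0x3B6
Byte[8]=9B: continuation. acc=(acc<<6)|0x1B=0xED9B
Completed: cp=U+ED9B (starts at byte 6)
Byte[9]=EB: 3-byte lead, need 2 cont bytes. acc=0xB
Byte[10]=94: continuation. acc=(acc<<6)|0x14=0x2D4
Byte[11]=97: continuation. acc=(acc<<6)|0x17=0xB517
Completed: cp=U+B517 (starts at byte 9)
Byte[12]=DF: 2-byte lead, need 1 cont bytes. acc=0x1F
Byte[13]=B8: continuation. acc=(acc<<6)|0x38=0x7F8
Completed: cp=U+07F8 (starts at byte 12)

Answer: U+277DA U+006B U+0058 U+ED9B U+B517 U+07F8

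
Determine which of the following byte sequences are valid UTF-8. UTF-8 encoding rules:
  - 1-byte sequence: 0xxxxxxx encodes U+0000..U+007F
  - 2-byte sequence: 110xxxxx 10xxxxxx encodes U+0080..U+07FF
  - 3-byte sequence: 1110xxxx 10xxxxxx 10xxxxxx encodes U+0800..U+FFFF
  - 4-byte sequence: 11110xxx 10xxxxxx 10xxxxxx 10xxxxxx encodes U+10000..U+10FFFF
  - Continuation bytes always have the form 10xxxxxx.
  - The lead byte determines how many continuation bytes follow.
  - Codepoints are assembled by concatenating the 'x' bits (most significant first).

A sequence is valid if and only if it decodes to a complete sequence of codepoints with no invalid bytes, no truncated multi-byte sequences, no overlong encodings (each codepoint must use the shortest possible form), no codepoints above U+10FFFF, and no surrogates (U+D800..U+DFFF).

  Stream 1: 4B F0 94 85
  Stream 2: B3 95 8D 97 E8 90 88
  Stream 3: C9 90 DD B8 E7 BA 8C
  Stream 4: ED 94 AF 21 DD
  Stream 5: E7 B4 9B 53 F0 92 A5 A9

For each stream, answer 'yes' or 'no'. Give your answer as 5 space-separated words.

Answer: no no yes no yes

Derivation:
Stream 1: error at byte offset 4. INVALID
Stream 2: error at byte offset 0. INVALID
Stream 3: decodes cleanly. VALID
Stream 4: error at byte offset 5. INVALID
Stream 5: decodes cleanly. VALID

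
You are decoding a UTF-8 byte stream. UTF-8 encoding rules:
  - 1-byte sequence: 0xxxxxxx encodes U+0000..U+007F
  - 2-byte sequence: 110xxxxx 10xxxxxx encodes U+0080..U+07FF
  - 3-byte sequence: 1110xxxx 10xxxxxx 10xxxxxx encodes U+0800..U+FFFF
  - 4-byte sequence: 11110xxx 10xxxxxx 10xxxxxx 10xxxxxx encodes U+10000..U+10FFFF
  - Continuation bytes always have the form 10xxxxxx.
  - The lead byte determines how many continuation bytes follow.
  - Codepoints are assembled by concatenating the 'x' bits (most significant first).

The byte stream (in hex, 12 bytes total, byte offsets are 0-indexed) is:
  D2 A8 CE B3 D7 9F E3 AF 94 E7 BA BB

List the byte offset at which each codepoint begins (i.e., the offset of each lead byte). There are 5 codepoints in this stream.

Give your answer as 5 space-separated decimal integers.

Answer: 0 2 4 6 9

Derivation:
Byte[0]=D2: 2-byte lead, need 1 cont bytes. acc=0x12
Byte[1]=A8: continuation. acc=(acc<<6)|0x28=0x4A8
Completed: cp=U+04A8 (starts at byte 0)
Byte[2]=CE: 2-byte lead, need 1 cont bytes. acc=0xE
Byte[3]=B3: continuation. acc=(acc<<6)|0x33=0x3B3
Completed: cp=U+03B3 (starts at byte 2)
Byte[4]=D7: 2-byte lead, need 1 cont bytes. acc=0x17
Byte[5]=9F: continuation. acc=(acc<<6)|0x1F=0x5DF
Completed: cp=U+05DF (starts at byte 4)
Byte[6]=E3: 3-byte lead, need 2 cont bytes. acc=0x3
Byte[7]=AF: continuation. acc=(acc<<6)|0x2F=0xEF
Byte[8]=94: continuation. acc=(acc<<6)|0x14=0x3BD4
Completed: cp=U+3BD4 (starts at byte 6)
Byte[9]=E7: 3-byte lead, need 2 cont bytes. acc=0x7
Byte[10]=BA: continuation. acc=(acc<<6)|0x3A=0x1FA
Byte[11]=BB: continuation. acc=(acc<<6)|0x3B=0x7EBB
Completed: cp=U+7EBB (starts at byte 9)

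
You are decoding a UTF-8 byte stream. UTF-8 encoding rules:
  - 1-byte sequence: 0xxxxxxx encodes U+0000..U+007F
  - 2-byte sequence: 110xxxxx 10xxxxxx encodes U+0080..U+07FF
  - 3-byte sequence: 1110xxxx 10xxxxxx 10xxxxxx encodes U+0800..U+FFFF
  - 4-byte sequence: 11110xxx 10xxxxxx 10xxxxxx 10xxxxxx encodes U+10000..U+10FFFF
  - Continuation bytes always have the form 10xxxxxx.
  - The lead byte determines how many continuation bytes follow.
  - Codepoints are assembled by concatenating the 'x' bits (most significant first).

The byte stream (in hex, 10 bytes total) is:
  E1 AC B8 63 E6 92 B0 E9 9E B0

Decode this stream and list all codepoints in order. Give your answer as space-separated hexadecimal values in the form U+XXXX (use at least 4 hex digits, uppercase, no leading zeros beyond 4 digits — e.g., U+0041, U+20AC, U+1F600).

Byte[0]=E1: 3-byte lead, need 2 cont bytes. acc=0x1
Byte[1]=AC: continuation. acc=(acc<<6)|0x2C=0x6C
Byte[2]=B8: continuation. acc=(acc<<6)|0x38=0x1B38
Completed: cp=U+1B38 (starts at byte 0)
Byte[3]=63: 1-byte ASCII. cp=U+0063
Byte[4]=E6: 3-byte lead, need 2 cont bytes. acc=0x6
Byte[5]=92: continuation. acc=(acc<<6)|0x12=0x192
Byte[6]=B0: continuation. acc=(acc<<6)|0x30=0x64B0
Completed: cp=U+64B0 (starts at byte 4)
Byte[7]=E9: 3-byte lead, need 2 cont bytes. acc=0x9
Byte[8]=9E: continuation. acc=(acc<<6)|0x1E=0x25E
Byte[9]=B0: continuation. acc=(acc<<6)|0x30=0x97B0
Completed: cp=U+97B0 (starts at byte 7)

Answer: U+1B38 U+0063 U+64B0 U+97B0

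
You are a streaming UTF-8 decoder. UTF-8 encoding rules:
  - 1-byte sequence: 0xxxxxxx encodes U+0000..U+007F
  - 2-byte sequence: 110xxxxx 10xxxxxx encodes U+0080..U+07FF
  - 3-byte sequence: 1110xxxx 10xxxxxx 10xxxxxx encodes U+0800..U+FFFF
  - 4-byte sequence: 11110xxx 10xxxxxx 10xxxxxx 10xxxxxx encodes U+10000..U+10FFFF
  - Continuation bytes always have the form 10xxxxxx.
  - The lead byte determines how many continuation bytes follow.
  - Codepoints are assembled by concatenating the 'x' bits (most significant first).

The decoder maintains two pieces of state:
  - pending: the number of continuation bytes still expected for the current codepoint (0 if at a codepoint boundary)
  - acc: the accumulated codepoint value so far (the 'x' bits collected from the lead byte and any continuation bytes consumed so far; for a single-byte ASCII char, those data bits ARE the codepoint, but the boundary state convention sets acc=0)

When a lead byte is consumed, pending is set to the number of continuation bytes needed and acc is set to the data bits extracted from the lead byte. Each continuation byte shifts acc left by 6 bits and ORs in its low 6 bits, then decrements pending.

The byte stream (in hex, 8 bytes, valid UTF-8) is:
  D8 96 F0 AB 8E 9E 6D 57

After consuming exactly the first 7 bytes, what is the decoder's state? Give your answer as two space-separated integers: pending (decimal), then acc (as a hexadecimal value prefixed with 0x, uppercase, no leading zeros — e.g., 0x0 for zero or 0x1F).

Byte[0]=D8: 2-byte lead. pending=1, acc=0x18
Byte[1]=96: continuation. acc=(acc<<6)|0x16=0x616, pending=0
Byte[2]=F0: 4-byte lead. pending=3, acc=0x0
Byte[3]=AB: continuation. acc=(acc<<6)|0x2B=0x2B, pending=2
Byte[4]=8E: continuation. acc=(acc<<6)|0x0E=0xACE, pending=1
Byte[5]=9E: continuation. acc=(acc<<6)|0x1E=0x2B39E, pending=0
Byte[6]=6D: 1-byte. pending=0, acc=0x0

Answer: 0 0x0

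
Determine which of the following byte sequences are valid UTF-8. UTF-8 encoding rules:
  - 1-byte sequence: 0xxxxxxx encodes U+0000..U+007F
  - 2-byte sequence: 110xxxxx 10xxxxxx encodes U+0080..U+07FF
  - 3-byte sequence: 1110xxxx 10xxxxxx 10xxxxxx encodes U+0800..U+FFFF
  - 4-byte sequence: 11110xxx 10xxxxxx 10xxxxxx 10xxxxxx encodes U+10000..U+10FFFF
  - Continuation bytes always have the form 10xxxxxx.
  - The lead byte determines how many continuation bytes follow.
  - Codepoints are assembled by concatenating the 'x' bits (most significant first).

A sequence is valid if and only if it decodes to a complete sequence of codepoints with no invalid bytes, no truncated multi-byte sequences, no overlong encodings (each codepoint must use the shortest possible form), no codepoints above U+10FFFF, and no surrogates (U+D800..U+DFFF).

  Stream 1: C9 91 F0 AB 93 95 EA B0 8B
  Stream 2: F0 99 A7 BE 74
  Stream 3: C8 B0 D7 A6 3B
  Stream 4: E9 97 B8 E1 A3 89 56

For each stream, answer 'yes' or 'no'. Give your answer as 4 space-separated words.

Answer: yes yes yes yes

Derivation:
Stream 1: decodes cleanly. VALID
Stream 2: decodes cleanly. VALID
Stream 3: decodes cleanly. VALID
Stream 4: decodes cleanly. VALID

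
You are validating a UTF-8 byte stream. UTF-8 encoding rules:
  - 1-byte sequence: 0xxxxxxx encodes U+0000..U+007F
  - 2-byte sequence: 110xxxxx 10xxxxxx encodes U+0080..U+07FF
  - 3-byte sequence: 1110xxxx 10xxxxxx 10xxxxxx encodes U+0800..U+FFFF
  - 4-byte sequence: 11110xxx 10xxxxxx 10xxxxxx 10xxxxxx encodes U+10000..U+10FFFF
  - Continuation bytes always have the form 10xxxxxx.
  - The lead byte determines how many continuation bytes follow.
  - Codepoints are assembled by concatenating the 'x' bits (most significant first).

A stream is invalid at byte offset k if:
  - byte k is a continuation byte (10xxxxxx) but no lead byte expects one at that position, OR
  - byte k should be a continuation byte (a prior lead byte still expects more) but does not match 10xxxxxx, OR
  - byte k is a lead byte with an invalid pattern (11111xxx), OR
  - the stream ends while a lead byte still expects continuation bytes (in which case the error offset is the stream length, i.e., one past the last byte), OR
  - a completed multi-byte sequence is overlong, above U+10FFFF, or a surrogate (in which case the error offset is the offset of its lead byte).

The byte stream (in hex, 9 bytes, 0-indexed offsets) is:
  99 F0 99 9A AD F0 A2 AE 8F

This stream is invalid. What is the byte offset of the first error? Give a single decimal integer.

Answer: 0

Derivation:
Byte[0]=99: INVALID lead byte (not 0xxx/110x/1110/11110)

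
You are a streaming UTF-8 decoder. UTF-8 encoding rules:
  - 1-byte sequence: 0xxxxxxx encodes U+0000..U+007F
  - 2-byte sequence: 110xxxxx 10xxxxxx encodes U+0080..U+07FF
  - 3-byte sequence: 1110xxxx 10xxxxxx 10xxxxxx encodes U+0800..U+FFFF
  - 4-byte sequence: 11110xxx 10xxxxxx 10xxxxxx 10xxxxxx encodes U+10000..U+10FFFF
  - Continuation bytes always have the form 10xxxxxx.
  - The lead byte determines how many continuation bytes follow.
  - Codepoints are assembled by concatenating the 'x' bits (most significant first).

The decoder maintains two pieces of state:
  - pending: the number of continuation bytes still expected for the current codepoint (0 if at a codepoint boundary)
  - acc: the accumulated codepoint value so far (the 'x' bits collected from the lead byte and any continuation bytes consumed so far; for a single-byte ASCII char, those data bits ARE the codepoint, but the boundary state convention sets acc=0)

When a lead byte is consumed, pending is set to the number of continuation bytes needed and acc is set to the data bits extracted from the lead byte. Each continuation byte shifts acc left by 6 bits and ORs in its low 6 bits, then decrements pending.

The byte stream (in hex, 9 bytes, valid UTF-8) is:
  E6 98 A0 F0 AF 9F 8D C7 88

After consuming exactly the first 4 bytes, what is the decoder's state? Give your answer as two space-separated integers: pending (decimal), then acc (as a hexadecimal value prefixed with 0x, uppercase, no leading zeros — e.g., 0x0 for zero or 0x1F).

Byte[0]=E6: 3-byte lead. pending=2, acc=0x6
Byte[1]=98: continuation. acc=(acc<<6)|0x18=0x198, pending=1
Byte[2]=A0: continuation. acc=(acc<<6)|0x20=0x6620, pending=0
Byte[3]=F0: 4-byte lead. pending=3, acc=0x0

Answer: 3 0x0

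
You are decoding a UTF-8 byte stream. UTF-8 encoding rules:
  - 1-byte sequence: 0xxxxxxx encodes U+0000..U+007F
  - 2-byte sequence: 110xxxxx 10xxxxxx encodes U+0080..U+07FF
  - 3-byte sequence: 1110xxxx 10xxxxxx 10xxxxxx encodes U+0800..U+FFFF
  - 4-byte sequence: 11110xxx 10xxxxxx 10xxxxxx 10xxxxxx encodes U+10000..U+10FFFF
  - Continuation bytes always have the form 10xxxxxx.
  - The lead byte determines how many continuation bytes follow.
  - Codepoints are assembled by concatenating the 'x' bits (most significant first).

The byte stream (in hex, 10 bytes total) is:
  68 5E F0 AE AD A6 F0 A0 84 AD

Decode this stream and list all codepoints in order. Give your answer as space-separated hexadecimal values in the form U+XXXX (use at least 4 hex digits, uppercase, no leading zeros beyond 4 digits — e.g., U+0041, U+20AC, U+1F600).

Answer: U+0068 U+005E U+2EB66 U+2012D

Derivation:
Byte[0]=68: 1-byte ASCII. cp=U+0068
Byte[1]=5E: 1-byte ASCII. cp=U+005E
Byte[2]=F0: 4-byte lead, need 3 cont bytes. acc=0x0
Byte[3]=AE: continuation. acc=(acc<<6)|0x2E=0x2E
Byte[4]=AD: continuation. acc=(acc<<6)|0x2D=0xBAD
Byte[5]=A6: continuation. acc=(acc<<6)|0x26=0x2EB66
Completed: cp=U+2EB66 (starts at byte 2)
Byte[6]=F0: 4-byte lead, need 3 cont bytes. acc=0x0
Byte[7]=A0: continuation. acc=(acc<<6)|0x20=0x20
Byte[8]=84: continuation. acc=(acc<<6)|0x04=0x804
Byte[9]=AD: continuation. acc=(acc<<6)|0x2D=0x2012D
Completed: cp=U+2012D (starts at byte 6)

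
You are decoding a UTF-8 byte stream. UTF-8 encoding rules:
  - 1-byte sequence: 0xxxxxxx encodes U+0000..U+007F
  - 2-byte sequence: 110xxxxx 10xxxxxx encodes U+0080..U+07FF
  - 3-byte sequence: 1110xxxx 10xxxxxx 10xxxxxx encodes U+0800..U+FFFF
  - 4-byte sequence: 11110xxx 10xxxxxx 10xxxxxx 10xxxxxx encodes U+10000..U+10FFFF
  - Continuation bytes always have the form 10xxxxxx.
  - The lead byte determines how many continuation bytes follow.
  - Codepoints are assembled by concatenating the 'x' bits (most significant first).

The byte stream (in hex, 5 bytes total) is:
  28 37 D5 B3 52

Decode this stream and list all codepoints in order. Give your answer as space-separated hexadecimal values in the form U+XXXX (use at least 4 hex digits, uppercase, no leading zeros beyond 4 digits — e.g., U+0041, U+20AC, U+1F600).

Answer: U+0028 U+0037 U+0573 U+0052

Derivation:
Byte[0]=28: 1-byte ASCII. cp=U+0028
Byte[1]=37: 1-byte ASCII. cp=U+0037
Byte[2]=D5: 2-byte lead, need 1 cont bytes. acc=0x15
Byte[3]=B3: continuation. acc=(acc<<6)|0x33=0x573
Completed: cp=U+0573 (starts at byte 2)
Byte[4]=52: 1-byte ASCII. cp=U+0052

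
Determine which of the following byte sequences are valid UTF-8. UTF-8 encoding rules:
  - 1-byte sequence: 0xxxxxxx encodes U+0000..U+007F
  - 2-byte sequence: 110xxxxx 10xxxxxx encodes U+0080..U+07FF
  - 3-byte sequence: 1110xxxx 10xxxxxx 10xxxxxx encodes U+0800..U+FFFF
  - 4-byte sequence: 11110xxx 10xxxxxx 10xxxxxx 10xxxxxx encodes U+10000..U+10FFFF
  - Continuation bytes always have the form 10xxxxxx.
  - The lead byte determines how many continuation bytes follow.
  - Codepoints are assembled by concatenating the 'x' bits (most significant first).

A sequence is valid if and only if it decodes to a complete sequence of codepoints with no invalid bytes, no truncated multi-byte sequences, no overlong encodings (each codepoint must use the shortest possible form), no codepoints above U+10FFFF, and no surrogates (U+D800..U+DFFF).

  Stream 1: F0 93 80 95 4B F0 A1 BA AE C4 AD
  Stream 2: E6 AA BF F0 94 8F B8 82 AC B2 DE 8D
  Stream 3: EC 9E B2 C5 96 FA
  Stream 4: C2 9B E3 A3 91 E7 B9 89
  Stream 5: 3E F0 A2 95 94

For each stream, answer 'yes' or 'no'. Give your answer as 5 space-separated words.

Answer: yes no no yes yes

Derivation:
Stream 1: decodes cleanly. VALID
Stream 2: error at byte offset 7. INVALID
Stream 3: error at byte offset 5. INVALID
Stream 4: decodes cleanly. VALID
Stream 5: decodes cleanly. VALID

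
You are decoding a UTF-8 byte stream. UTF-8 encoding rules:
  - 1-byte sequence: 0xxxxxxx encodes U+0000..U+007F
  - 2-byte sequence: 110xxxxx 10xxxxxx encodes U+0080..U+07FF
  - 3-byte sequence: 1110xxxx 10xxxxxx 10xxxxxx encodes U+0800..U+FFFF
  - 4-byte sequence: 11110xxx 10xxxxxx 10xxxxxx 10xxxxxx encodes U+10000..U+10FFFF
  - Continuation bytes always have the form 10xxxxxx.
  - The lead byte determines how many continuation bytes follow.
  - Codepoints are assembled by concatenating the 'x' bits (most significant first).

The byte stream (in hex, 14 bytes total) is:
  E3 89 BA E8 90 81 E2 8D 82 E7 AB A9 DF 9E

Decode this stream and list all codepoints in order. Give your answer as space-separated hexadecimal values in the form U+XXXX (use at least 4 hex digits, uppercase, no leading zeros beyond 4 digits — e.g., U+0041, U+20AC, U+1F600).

Answer: U+327A U+8401 U+2342 U+7AE9 U+07DE

Derivation:
Byte[0]=E3: 3-byte lead, need 2 cont bytes. acc=0x3
Byte[1]=89: continuation. acc=(acc<<6)|0x09=0xC9
Byte[2]=BA: continuation. acc=(acc<<6)|0x3A=0x327A
Completed: cp=U+327A (starts at byte 0)
Byte[3]=E8: 3-byte lead, need 2 cont bytes. acc=0x8
Byte[4]=90: continuation. acc=(acc<<6)|0x10=0x210
Byte[5]=81: continuation. acc=(acc<<6)|0x01=0x8401
Completed: cp=U+8401 (starts at byte 3)
Byte[6]=E2: 3-byte lead, need 2 cont bytes. acc=0x2
Byte[7]=8D: continuation. acc=(acc<<6)|0x0D=0x8D
Byte[8]=82: continuation. acc=(acc<<6)|0x02=0x2342
Completed: cp=U+2342 (starts at byte 6)
Byte[9]=E7: 3-byte lead, need 2 cont bytes. acc=0x7
Byte[10]=AB: continuation. acc=(acc<<6)|0x2B=0x1EB
Byte[11]=A9: continuation. acc=(acc<<6)|0x29=0x7AE9
Completed: cp=U+7AE9 (starts at byte 9)
Byte[12]=DF: 2-byte lead, need 1 cont bytes. acc=0x1F
Byte[13]=9E: continuation. acc=(acc<<6)|0x1E=0x7DE
Completed: cp=U+07DE (starts at byte 12)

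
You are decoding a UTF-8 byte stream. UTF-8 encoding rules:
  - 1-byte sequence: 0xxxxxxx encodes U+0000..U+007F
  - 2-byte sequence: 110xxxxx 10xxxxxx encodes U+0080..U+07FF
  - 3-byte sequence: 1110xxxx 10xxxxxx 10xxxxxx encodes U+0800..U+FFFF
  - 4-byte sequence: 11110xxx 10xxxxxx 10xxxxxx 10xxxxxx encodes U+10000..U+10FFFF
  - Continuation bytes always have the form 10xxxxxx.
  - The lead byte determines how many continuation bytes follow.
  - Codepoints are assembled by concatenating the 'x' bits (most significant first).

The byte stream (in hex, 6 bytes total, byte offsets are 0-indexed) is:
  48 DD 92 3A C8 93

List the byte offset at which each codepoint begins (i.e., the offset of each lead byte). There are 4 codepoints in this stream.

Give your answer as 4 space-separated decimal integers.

Answer: 0 1 3 4

Derivation:
Byte[0]=48: 1-byte ASCII. cp=U+0048
Byte[1]=DD: 2-byte lead, need 1 cont bytes. acc=0x1D
Byte[2]=92: continuation. acc=(acc<<6)|0x12=0x752
Completed: cp=U+0752 (starts at byte 1)
Byte[3]=3A: 1-byte ASCII. cp=U+003A
Byte[4]=C8: 2-byte lead, need 1 cont bytes. acc=0x8
Byte[5]=93: continuation. acc=(acc<<6)|0x13=0x213
Completed: cp=U+0213 (starts at byte 4)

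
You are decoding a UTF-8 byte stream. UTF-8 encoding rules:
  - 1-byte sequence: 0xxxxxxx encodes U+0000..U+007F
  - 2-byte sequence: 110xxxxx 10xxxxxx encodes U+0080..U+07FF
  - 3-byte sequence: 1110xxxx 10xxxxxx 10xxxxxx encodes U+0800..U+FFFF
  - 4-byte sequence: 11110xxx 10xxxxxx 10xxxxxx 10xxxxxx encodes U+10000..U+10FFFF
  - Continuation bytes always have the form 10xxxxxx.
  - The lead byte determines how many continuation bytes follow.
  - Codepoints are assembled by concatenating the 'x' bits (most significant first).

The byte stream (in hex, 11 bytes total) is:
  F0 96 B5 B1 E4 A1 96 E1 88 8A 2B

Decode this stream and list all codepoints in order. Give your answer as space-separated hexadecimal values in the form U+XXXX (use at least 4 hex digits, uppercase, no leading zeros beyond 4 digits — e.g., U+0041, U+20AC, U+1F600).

Answer: U+16D71 U+4856 U+120A U+002B

Derivation:
Byte[0]=F0: 4-byte lead, need 3 cont bytes. acc=0x0
Byte[1]=96: continuation. acc=(acc<<6)|0x16=0x16
Byte[2]=B5: continuation. acc=(acc<<6)|0x35=0x5B5
Byte[3]=B1: continuation. acc=(acc<<6)|0x31=0x16D71
Completed: cp=U+16D71 (starts at byte 0)
Byte[4]=E4: 3-byte lead, need 2 cont bytes. acc=0x4
Byte[5]=A1: continuation. acc=(acc<<6)|0x21=0x121
Byte[6]=96: continuation. acc=(acc<<6)|0x16=0x4856
Completed: cp=U+4856 (starts at byte 4)
Byte[7]=E1: 3-byte lead, need 2 cont bytes. acc=0x1
Byte[8]=88: continuation. acc=(acc<<6)|0x08=0x48
Byte[9]=8A: continuation. acc=(acc<<6)|0x0A=0x120A
Completed: cp=U+120A (starts at byte 7)
Byte[10]=2B: 1-byte ASCII. cp=U+002B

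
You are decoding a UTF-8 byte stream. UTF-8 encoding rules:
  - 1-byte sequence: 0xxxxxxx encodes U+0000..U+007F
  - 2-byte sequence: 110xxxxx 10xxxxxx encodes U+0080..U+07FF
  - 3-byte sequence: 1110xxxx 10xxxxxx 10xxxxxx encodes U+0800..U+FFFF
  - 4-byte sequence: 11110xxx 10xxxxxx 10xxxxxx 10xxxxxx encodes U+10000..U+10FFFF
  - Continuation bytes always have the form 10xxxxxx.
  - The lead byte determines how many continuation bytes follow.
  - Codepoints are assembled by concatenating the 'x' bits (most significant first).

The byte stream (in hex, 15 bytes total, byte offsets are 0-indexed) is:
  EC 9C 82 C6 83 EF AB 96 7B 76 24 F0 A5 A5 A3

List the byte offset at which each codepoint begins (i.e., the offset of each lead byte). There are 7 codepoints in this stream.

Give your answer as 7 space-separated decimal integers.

Byte[0]=EC: 3-byte lead, need 2 cont bytes. acc=0xC
Byte[1]=9C: continuation. acc=(acc<<6)|0x1C=0x31C
Byte[2]=82: continuation. acc=(acc<<6)|0x02=0xC702
Completed: cp=U+C702 (starts at byte 0)
Byte[3]=C6: 2-byte lead, need 1 cont bytes. acc=0x6
Byte[4]=83: continuation. acc=(acc<<6)|0x03=0x183
Completed: cp=U+0183 (starts at byte 3)
Byte[5]=EF: 3-byte lead, need 2 cont bytes. acc=0xF
Byte[6]=AB: continuation. acc=(acc<<6)|0x2B=0x3EB
Byte[7]=96: continuation. acc=(acc<<6)|0x16=0xFAD6
Completed: cp=U+FAD6 (starts at byte 5)
Byte[8]=7B: 1-byte ASCII. cp=U+007B
Byte[9]=76: 1-byte ASCII. cp=U+0076
Byte[10]=24: 1-byte ASCII. cp=U+0024
Byte[11]=F0: 4-byte lead, need 3 cont bytes. acc=0x0
Byte[12]=A5: continuation. acc=(acc<<6)|0x25=0x25
Byte[13]=A5: continuation. acc=(acc<<6)|0x25=0x965
Byte[14]=A3: continuation. acc=(acc<<6)|0x23=0x25963
Completed: cp=U+25963 (starts at byte 11)

Answer: 0 3 5 8 9 10 11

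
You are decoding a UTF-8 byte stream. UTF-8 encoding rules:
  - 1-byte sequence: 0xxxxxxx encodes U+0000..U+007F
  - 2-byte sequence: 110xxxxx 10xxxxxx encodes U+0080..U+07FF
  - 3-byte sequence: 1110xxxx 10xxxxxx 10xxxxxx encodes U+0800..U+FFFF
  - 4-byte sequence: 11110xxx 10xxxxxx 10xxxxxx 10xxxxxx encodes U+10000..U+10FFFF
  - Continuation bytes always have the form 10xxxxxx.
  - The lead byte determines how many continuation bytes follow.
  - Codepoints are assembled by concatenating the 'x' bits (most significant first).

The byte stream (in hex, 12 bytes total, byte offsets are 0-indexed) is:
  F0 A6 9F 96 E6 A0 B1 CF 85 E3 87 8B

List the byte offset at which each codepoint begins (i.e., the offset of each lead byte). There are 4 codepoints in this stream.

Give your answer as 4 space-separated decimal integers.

Byte[0]=F0: 4-byte lead, need 3 cont bytes. acc=0x0
Byte[1]=A6: continuation. acc=(acc<<6)|0x26=0x26
Byte[2]=9F: continuation. acc=(acc<<6)|0x1F=0x99F
Byte[3]=96: continuation. acc=(acc<<6)|0x16=0x267D6
Completed: cp=U+267D6 (starts at byte 0)
Byte[4]=E6: 3-byte lead, need 2 cont bytes. acc=0x6
Byte[5]=A0: continuation. acc=(acc<<6)|0x20=0x1A0
Byte[6]=B1: continuation. acc=(acc<<6)|0x31=0x6831
Completed: cp=U+6831 (starts at byte 4)
Byte[7]=CF: 2-byte lead, need 1 cont bytes. acc=0xF
Byte[8]=85: continuation. acc=(acc<<6)|0x05=0x3C5
Completed: cp=U+03C5 (starts at byte 7)
Byte[9]=E3: 3-byte lead, need 2 cont bytes. acc=0x3
Byte[10]=87: continuation. acc=(acc<<6)|0x07=0xC7
Byte[11]=8B: continuation. acc=(acc<<6)|0x0B=0x31CB
Completed: cp=U+31CB (starts at byte 9)

Answer: 0 4 7 9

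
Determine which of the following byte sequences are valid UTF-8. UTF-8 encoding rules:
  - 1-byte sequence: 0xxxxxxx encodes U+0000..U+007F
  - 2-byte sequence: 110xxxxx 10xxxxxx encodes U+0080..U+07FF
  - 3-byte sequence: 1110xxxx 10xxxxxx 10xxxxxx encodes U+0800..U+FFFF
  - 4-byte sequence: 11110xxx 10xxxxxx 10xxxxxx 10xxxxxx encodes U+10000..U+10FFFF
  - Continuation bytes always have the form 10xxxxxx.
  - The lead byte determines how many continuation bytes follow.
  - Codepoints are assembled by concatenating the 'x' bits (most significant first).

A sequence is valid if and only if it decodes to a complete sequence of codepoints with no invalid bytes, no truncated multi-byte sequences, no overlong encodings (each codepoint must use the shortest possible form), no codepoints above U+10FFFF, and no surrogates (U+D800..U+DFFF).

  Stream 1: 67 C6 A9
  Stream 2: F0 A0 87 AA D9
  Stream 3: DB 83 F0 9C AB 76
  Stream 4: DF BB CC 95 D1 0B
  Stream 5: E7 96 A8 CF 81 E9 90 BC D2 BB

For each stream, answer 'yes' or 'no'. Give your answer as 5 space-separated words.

Stream 1: decodes cleanly. VALID
Stream 2: error at byte offset 5. INVALID
Stream 3: error at byte offset 5. INVALID
Stream 4: error at byte offset 5. INVALID
Stream 5: decodes cleanly. VALID

Answer: yes no no no yes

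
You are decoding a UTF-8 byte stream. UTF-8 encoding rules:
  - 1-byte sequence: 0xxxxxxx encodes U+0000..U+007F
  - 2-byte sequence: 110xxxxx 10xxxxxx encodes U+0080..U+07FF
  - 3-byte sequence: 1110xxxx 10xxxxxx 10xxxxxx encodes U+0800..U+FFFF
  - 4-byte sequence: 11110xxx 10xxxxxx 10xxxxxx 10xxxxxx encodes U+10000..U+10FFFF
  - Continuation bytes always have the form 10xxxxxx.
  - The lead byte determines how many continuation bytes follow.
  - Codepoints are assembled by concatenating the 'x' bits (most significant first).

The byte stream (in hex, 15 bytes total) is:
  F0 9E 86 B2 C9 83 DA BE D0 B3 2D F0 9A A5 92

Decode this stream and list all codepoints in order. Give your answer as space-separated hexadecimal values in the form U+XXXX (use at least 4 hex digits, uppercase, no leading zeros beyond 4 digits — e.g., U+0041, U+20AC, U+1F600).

Byte[0]=F0: 4-byte lead, need 3 cont bytes. acc=0x0
Byte[1]=9E: continuation. acc=(acc<<6)|0x1E=0x1E
Byte[2]=86: continuation. acc=(acc<<6)|0x06=0x786
Byte[3]=B2: continuation. acc=(acc<<6)|0x32=0x1E1B2
Completed: cp=U+1E1B2 (starts at byte 0)
Byte[4]=C9: 2-byte lead, need 1 cont bytes. acc=0x9
Byte[5]=83: continuation. acc=(acc<<6)|0x03=0x243
Completed: cp=U+0243 (starts at byte 4)
Byte[6]=DA: 2-byte lead, need 1 cont bytes. acc=0x1A
Byte[7]=BE: continuation. acc=(acc<<6)|0x3E=0x6BE
Completed: cp=U+06BE (starts at byte 6)
Byte[8]=D0: 2-byte lead, need 1 cont bytes. acc=0x10
Byte[9]=B3: continuation. acc=(acc<<6)|0x33=0x433
Completed: cp=U+0433 (starts at byte 8)
Byte[10]=2D: 1-byte ASCII. cp=U+002D
Byte[11]=F0: 4-byte lead, need 3 cont bytes. acc=0x0
Byte[12]=9A: continuation. acc=(acc<<6)|0x1A=0x1A
Byte[13]=A5: continuation. acc=(acc<<6)|0x25=0x6A5
Byte[14]=92: continuation. acc=(acc<<6)|0x12=0x1A952
Completed: cp=U+1A952 (starts at byte 11)

Answer: U+1E1B2 U+0243 U+06BE U+0433 U+002D U+1A952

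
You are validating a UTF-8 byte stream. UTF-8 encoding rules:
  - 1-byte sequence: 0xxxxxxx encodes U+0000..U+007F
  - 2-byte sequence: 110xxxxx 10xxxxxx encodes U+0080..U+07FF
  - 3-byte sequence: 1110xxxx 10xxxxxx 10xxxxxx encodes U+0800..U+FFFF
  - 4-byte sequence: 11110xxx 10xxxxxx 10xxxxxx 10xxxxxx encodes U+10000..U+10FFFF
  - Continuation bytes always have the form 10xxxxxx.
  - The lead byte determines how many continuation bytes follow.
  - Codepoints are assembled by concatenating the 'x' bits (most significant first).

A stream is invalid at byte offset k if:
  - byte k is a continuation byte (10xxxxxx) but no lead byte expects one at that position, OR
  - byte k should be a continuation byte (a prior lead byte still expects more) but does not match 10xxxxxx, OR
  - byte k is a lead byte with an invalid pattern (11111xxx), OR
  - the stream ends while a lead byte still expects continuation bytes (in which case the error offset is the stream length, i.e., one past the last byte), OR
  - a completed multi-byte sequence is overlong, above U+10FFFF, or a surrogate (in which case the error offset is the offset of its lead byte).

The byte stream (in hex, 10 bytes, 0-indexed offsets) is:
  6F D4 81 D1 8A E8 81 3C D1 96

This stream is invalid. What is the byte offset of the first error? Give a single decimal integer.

Answer: 7

Derivation:
Byte[0]=6F: 1-byte ASCII. cp=U+006F
Byte[1]=D4: 2-byte lead, need 1 cont bytes. acc=0x14
Byte[2]=81: continuation. acc=(acc<<6)|0x01=0x501
Completed: cp=U+0501 (starts at byte 1)
Byte[3]=D1: 2-byte lead, need 1 cont bytes. acc=0x11
Byte[4]=8A: continuation. acc=(acc<<6)|0x0A=0x44A
Completed: cp=U+044A (starts at byte 3)
Byte[5]=E8: 3-byte lead, need 2 cont bytes. acc=0x8
Byte[6]=81: continuation. acc=(acc<<6)|0x01=0x201
Byte[7]=3C: expected 10xxxxxx continuation. INVALID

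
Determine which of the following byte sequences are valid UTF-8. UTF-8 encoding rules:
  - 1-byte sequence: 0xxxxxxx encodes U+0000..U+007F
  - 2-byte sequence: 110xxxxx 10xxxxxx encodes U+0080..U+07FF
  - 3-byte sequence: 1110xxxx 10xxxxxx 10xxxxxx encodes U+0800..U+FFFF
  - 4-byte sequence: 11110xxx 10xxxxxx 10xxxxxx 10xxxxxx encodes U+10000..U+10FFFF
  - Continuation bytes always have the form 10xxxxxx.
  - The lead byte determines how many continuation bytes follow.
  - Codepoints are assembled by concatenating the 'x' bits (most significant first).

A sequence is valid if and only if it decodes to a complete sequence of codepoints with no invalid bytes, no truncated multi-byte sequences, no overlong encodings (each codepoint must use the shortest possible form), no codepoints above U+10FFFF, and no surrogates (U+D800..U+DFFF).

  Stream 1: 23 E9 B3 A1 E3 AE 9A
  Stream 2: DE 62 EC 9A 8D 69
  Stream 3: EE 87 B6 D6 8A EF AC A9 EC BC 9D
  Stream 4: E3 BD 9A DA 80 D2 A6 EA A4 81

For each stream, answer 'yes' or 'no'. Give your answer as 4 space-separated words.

Stream 1: decodes cleanly. VALID
Stream 2: error at byte offset 1. INVALID
Stream 3: decodes cleanly. VALID
Stream 4: decodes cleanly. VALID

Answer: yes no yes yes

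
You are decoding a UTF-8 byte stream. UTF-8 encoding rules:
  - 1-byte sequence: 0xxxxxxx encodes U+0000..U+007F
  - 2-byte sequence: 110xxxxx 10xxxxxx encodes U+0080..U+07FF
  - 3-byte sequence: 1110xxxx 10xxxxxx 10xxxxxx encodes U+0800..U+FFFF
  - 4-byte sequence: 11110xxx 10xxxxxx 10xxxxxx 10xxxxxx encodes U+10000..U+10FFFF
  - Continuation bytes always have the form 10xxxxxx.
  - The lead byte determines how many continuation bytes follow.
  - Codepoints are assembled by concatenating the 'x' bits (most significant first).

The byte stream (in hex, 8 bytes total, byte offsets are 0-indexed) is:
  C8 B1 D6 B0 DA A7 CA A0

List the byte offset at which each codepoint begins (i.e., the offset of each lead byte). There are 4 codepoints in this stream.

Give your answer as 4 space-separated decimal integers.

Answer: 0 2 4 6

Derivation:
Byte[0]=C8: 2-byte lead, need 1 cont bytes. acc=0x8
Byte[1]=B1: continuation. acc=(acc<<6)|0x31=0x231
Completed: cp=U+0231 (starts at byte 0)
Byte[2]=D6: 2-byte lead, need 1 cont bytes. acc=0x16
Byte[3]=B0: continuation. acc=(acc<<6)|0x30=0x5B0
Completed: cp=U+05B0 (starts at byte 2)
Byte[4]=DA: 2-byte lead, need 1 cont bytes. acc=0x1A
Byte[5]=A7: continuation. acc=(acc<<6)|0x27=0x6A7
Completed: cp=U+06A7 (starts at byte 4)
Byte[6]=CA: 2-byte lead, need 1 cont bytes. acc=0xA
Byte[7]=A0: continuation. acc=(acc<<6)|0x20=0x2A0
Completed: cp=U+02A0 (starts at byte 6)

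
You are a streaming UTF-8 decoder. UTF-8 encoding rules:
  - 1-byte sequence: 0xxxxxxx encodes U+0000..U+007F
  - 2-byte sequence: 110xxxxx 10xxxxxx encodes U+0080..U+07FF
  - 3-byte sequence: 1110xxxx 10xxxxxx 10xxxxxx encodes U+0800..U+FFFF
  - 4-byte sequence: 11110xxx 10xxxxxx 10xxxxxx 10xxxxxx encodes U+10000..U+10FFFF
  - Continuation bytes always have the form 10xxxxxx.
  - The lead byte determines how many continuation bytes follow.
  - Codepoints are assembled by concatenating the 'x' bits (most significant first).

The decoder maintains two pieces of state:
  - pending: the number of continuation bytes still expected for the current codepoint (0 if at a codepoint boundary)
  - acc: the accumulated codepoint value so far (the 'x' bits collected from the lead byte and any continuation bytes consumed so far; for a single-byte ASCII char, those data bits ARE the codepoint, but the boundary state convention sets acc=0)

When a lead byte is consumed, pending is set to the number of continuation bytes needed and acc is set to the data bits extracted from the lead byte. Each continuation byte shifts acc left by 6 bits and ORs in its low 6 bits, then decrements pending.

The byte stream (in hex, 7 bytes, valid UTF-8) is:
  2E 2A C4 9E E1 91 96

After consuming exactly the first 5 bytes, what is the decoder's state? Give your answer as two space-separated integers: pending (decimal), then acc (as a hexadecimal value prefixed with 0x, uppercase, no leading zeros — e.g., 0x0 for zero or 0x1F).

Byte[0]=2E: 1-byte. pending=0, acc=0x0
Byte[1]=2A: 1-byte. pending=0, acc=0x0
Byte[2]=C4: 2-byte lead. pending=1, acc=0x4
Byte[3]=9E: continuation. acc=(acc<<6)|0x1E=0x11E, pending=0
Byte[4]=E1: 3-byte lead. pending=2, acc=0x1

Answer: 2 0x1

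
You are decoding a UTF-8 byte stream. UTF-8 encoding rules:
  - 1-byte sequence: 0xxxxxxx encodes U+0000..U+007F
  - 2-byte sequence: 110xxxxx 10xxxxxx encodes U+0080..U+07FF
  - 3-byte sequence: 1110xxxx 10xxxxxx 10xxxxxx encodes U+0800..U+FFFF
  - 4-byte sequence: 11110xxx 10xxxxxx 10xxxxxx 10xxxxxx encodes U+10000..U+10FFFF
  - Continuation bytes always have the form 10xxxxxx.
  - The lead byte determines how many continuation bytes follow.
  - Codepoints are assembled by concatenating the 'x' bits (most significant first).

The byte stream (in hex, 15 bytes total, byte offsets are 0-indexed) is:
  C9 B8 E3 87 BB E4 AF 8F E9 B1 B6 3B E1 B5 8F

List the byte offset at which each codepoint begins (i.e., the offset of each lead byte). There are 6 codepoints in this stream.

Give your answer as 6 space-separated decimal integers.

Answer: 0 2 5 8 11 12

Derivation:
Byte[0]=C9: 2-byte lead, need 1 cont bytes. acc=0x9
Byte[1]=B8: continuation. acc=(acc<<6)|0x38=0x278
Completed: cp=U+0278 (starts at byte 0)
Byte[2]=E3: 3-byte lead, need 2 cont bytes. acc=0x3
Byte[3]=87: continuation. acc=(acc<<6)|0x07=0xC7
Byte[4]=BB: continuation. acc=(acc<<6)|0x3B=0x31FB
Completed: cp=U+31FB (starts at byte 2)
Byte[5]=E4: 3-byte lead, need 2 cont bytes. acc=0x4
Byte[6]=AF: continuation. acc=(acc<<6)|0x2F=0x12F
Byte[7]=8F: continuation. acc=(acc<<6)|0x0F=0x4BCF
Completed: cp=U+4BCF (starts at byte 5)
Byte[8]=E9: 3-byte lead, need 2 cont bytes. acc=0x9
Byte[9]=B1: continuation. acc=(acc<<6)|0x31=0x271
Byte[10]=B6: continuation. acc=(acc<<6)|0x36=0x9C76
Completed: cp=U+9C76 (starts at byte 8)
Byte[11]=3B: 1-byte ASCII. cp=U+003B
Byte[12]=E1: 3-byte lead, need 2 cont bytes. acc=0x1
Byte[13]=B5: continuation. acc=(acc<<6)|0x35=0x75
Byte[14]=8F: continuation. acc=(acc<<6)|0x0F=0x1D4F
Completed: cp=U+1D4F (starts at byte 12)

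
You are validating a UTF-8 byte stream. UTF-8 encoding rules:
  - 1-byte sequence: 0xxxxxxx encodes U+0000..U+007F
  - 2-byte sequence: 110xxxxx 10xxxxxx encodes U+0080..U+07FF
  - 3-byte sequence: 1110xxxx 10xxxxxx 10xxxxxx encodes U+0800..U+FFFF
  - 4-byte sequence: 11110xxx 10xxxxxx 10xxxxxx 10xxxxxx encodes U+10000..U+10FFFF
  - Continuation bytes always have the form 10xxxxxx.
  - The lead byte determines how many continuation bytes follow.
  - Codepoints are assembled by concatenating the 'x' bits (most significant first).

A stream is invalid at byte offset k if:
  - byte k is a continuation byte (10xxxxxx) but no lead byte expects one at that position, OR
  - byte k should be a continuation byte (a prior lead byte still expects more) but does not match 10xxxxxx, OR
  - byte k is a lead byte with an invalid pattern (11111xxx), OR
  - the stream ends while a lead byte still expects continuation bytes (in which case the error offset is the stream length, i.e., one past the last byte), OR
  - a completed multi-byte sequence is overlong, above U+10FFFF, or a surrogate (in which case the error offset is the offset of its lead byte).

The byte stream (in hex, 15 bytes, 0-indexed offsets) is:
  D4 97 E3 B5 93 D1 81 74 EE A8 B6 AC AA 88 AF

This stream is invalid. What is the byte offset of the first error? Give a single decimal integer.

Byte[0]=D4: 2-byte lead, need 1 cont bytes. acc=0x14
Byte[1]=97: continuation. acc=(acc<<6)|0x17=0x517
Completed: cp=U+0517 (starts at byte 0)
Byte[2]=E3: 3-byte lead, need 2 cont bytes. acc=0x3
Byte[3]=B5: continuation. acc=(acc<<6)|0x35=0xF5
Byte[4]=93: continuation. acc=(acc<<6)|0x13=0x3D53
Completed: cp=U+3D53 (starts at byte 2)
Byte[5]=D1: 2-byte lead, need 1 cont bytes. acc=0x11
Byte[6]=81: continuation. acc=(acc<<6)|0x01=0x441
Completed: cp=U+0441 (starts at byte 5)
Byte[7]=74: 1-byte ASCII. cp=U+0074
Byte[8]=EE: 3-byte lead, need 2 cont bytes. acc=0xE
Byte[9]=A8: continuation. acc=(acc<<6)|0x28=0x3A8
Byte[10]=B6: continuation. acc=(acc<<6)|0x36=0xEA36
Completed: cp=U+EA36 (starts at byte 8)
Byte[11]=AC: INVALID lead byte (not 0xxx/110x/1110/11110)

Answer: 11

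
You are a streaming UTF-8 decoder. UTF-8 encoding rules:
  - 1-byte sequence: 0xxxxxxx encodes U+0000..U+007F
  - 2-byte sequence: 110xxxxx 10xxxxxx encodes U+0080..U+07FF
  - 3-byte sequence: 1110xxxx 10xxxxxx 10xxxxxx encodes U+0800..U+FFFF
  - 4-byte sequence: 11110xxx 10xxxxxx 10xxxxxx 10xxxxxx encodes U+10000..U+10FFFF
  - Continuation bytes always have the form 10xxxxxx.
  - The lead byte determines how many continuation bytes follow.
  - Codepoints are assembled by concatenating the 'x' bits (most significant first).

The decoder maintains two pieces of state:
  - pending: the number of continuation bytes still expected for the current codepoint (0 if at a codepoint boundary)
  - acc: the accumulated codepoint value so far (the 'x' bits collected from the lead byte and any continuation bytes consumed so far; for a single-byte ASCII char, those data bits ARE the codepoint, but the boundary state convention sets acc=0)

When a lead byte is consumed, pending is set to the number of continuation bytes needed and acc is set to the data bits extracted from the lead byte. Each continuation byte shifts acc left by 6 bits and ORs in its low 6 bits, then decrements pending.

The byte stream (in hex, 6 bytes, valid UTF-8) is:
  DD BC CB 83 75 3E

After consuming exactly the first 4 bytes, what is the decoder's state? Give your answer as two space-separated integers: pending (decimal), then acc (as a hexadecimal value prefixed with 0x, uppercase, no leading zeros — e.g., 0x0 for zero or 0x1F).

Answer: 0 0x2C3

Derivation:
Byte[0]=DD: 2-byte lead. pending=1, acc=0x1D
Byte[1]=BC: continuation. acc=(acc<<6)|0x3C=0x77C, pending=0
Byte[2]=CB: 2-byte lead. pending=1, acc=0xB
Byte[3]=83: continuation. acc=(acc<<6)|0x03=0x2C3, pending=0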